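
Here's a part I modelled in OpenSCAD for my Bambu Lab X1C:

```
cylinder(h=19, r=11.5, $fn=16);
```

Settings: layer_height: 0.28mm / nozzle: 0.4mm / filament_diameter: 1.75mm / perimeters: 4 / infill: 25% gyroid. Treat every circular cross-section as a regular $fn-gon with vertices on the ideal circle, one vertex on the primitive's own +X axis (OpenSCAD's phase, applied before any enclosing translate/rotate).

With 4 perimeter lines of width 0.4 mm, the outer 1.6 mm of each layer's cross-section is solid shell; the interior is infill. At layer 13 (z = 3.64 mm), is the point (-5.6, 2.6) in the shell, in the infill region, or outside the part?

infill

At z = 3.64 mm: the cylinder: section is a regular 16-gon, circumradius r=11.5. Overall, the cross-section is a single solid region. The nearest boundary edge runs (-8.13, 8.13)→(-10.62, 4.40); distance from the point to it = 5.18 mm. The point is inside the cross-section and 5.18 mm from the nearest boundary — more than the 1.6 mm shell width (4 × 0.4), so it's in the infill interior.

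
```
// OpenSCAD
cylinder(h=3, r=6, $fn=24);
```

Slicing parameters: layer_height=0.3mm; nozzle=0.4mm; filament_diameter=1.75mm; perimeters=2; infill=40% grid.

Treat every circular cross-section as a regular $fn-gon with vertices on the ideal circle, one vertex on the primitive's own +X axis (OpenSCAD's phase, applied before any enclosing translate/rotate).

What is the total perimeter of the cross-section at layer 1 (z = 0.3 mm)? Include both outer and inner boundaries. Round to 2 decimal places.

At z = 0.3 mm: the cylinder: section is a regular 24-gon, circumradius r=6 (perimeter = 2·24·6.000·sin(180°/24) = 37.59 mm). Overall, the cross-section is a single solid region. Total boundary length (outer) = 37.59 mm.

37.59 mm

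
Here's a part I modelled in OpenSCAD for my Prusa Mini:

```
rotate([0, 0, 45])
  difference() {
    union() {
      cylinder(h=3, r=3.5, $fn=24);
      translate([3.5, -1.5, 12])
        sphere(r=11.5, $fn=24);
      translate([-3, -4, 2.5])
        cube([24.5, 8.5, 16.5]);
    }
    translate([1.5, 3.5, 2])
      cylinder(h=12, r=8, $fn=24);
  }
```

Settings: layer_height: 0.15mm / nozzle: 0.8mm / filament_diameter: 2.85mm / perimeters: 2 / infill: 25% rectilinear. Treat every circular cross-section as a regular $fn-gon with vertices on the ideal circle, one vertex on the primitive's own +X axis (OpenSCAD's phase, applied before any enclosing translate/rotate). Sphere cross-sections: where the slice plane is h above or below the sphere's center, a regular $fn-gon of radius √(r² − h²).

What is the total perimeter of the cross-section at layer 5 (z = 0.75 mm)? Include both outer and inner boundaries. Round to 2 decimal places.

26.98 mm

At z = 0.75 mm: the r=3.5 cylinder gives a regular 24-gon of circumradius 3.5 (constant along its height) (perimeter = 2·24·3.500·sin(180°/24) = 21.93 mm); the r=11.5 sphere at (3.5, -1.5) slices to a regular 24-gon of circumradius 2.385 (√(r²−h²) with h=11.25 from center) (perimeter = 2·24·2.385·sin(180°/24) = 14.94 mm); the cube at (-3, -4) is absent (z outside [2.5, 19]); Merging all regions: the regions partially overlap (shared area 6.11 mm²), so the edge portions inside another operand are dropped and the merged outline is re-measured after clipping — boundary = 26.98 mm; the cylinder at (1.5, 3.5) does not reach this height (z outside [2, 14]); Taking the first minus the rest: none of the subtracted shapes is present at this height, so the result so far is unchanged — boundary = 26.98 mm; (rotated 45° about Z; rotation is an isometry so areas/perimeters/island counts are preserved). Overall, the cross-section is a single solid region. Total boundary length (outer) = 26.98 mm.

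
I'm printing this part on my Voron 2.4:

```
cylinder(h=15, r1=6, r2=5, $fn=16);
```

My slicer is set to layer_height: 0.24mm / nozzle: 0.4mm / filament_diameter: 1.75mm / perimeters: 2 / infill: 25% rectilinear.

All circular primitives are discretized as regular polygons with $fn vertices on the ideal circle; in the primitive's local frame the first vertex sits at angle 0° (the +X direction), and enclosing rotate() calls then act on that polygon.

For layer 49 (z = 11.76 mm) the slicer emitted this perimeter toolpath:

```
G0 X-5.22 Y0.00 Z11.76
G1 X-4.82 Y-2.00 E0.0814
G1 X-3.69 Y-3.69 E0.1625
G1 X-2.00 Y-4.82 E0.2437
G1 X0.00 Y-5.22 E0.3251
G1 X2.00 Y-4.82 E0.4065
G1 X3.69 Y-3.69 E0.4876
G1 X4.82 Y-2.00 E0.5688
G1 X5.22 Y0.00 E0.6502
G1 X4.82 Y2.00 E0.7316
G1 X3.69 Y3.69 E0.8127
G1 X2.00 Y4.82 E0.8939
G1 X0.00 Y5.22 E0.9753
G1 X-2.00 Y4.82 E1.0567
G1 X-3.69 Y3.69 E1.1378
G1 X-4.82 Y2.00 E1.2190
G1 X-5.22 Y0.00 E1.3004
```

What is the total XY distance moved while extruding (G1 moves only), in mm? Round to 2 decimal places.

32.58 mm

Sum the Euclidean lengths of each G1 segment: total = 32.58 mm.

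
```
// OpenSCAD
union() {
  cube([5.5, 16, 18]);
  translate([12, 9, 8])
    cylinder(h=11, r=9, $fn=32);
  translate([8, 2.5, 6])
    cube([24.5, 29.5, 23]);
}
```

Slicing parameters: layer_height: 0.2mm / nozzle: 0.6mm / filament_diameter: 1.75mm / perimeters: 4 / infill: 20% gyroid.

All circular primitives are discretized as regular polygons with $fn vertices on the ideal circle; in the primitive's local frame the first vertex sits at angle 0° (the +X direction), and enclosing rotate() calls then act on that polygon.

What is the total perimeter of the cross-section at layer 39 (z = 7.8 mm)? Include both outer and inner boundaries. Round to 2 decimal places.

151.00 mm

At z = 7.8 mm: the 5.5×16 cube contributes its full rectangle (perimeter 43.00 mm); the cylinder at (12, 9) is not intersected at this z (z outside [8, 19]); the cube at (8, 2.5) (footprint 24.5×29.5) is included at this height (perimeter 108.00 mm); Merging all regions: the 2 present regions are separate (no shared area or edge), so areas and boundary lengths simply add and each stays a separate island — boundary = 151.00 mm. Overall, the cross-section has 2 separate islands. Total boundary length (outer) = 151.00 mm.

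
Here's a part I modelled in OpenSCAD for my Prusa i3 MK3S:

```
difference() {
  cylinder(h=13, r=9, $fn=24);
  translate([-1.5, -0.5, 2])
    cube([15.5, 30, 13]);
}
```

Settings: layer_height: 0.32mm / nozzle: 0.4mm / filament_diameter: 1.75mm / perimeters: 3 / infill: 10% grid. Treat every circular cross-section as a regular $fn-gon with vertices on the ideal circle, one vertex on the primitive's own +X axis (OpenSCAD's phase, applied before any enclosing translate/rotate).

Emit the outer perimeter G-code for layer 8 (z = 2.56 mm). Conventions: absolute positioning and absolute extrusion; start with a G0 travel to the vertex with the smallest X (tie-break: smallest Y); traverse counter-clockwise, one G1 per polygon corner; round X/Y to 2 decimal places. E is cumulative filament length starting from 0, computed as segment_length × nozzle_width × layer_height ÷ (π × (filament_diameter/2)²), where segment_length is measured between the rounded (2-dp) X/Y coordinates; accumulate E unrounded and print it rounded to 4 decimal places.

G0 X-9.00 Y0.00 Z2.56
G1 X-8.69 Y-2.33 E0.1251
G1 X-7.79 Y-4.50 E0.2501
G1 X-6.36 Y-6.36 E0.3750
G1 X-4.50 Y-7.79 E0.4998
G1 X-2.33 Y-8.69 E0.6248
G1 X0.00 Y-9.00 E0.7499
G1 X2.33 Y-8.69 E0.8750
G1 X4.50 Y-7.79 E1.0000
G1 X6.36 Y-6.36 E1.1249
G1 X7.79 Y-4.50 E1.2497
G1 X8.69 Y-2.33 E1.3747
G1 X8.93 Y-0.50 E1.4730
G1 X-1.50 Y-0.50 E2.0280
G1 X-1.50 Y8.80 E2.5229
G1 X-2.33 Y8.69 E2.5675
G1 X-4.50 Y7.79 E2.6925
G1 X-6.36 Y6.36 E2.8173
G1 X-7.79 Y4.50 E2.9422
G1 X-8.69 Y2.33 E3.0672
G1 X-9.00 Y0.00 E3.1923

At z = 2.56 mm: the cylinder: section is a regular 24-gon, circumradius r=9; the cube at (-1.5, -0.5) (footprint 15.5×30) is included at this height; After the difference (first − rest): starting from the r=9 cylinder, the 15.5×30 cube at (-1.5, -0.5) partially overlaps it — only the 81.48 mm² overlap (of its 465.00 mm²) is removed, clipping the outline — 1 connected region. The outline is a single polygon with 20 vertices. Extrusion per mm of travel: 0.4 × 0.32 / (π × 0.875²) = 0.053216. Accumulating E over each segment gives final E = 3.1923.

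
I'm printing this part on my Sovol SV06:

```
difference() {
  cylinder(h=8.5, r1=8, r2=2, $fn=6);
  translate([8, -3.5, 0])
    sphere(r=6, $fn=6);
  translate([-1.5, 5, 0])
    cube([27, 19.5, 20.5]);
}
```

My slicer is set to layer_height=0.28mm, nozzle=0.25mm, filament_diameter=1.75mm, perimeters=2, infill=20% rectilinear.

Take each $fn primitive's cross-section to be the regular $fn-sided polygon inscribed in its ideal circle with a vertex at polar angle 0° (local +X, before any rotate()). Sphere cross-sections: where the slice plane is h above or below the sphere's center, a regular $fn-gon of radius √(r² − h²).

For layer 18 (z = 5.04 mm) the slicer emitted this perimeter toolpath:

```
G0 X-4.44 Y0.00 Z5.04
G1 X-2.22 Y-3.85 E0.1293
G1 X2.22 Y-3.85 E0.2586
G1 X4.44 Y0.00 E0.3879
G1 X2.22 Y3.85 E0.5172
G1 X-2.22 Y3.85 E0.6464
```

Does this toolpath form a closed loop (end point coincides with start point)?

no

Start point (G0): (-4.44, 0.00). End point (last G1): the path does not return to the start — open.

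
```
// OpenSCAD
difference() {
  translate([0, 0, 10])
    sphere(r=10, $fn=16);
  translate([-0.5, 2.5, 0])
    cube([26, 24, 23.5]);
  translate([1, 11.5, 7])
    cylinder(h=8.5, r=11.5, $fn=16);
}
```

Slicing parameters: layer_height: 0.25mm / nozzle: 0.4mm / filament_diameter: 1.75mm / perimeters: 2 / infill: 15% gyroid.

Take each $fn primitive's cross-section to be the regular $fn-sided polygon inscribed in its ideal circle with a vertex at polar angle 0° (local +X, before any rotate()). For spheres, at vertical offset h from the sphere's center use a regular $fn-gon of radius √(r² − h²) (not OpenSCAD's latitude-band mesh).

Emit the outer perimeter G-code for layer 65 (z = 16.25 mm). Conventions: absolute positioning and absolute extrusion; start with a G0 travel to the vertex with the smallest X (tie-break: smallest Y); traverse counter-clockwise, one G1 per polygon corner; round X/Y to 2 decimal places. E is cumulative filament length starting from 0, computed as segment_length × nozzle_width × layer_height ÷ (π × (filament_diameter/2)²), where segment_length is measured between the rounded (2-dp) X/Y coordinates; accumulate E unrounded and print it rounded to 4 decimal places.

G0 X-7.81 Y0.00 Z16.25
G1 X-7.21 Y-2.99 E0.1268
G1 X-5.52 Y-5.52 E0.2533
G1 X-2.99 Y-7.21 E0.3798
G1 X0.00 Y-7.81 E0.5066
G1 X2.99 Y-7.21 E0.6334
G1 X5.52 Y-5.52 E0.7598
G1 X7.21 Y-2.99 E0.8863
G1 X7.81 Y0.00 E1.0131
G1 X7.31 Y2.50 E1.1191
G1 X-0.50 Y2.50 E1.4438
G1 X-0.50 Y7.71 E1.6604
G1 X-2.99 Y7.21 E1.7660
G1 X-5.52 Y5.52 E1.8925
G1 X-7.21 Y2.99 E2.0190
G1 X-7.81 Y0.00 E2.1458

At z = 16.25 mm: the r=10 sphere contributes a regular 16-gon of circumradius √(10²−6.25²) = 7.806; the cube at (-0.5, 2.5) (footprint 26×24) is included at this height; the cylinder at (1, 11.5) does not reach this height (z outside [7, 15.5]); Subtracting the remaining from the first: starting from the r=10 sphere, the 26×24 cube at (-0.5, 2.5) partially overlaps it — only the 30.37 mm² overlap (of its 624.00 mm²) is removed, clipping the outline — 1 connected region. The outline is a single polygon with 15 vertices. Extrusion per mm of travel: 0.4 × 0.25 / (π × 0.875²) = 0.041575. Accumulating E over each segment gives final E = 2.1458.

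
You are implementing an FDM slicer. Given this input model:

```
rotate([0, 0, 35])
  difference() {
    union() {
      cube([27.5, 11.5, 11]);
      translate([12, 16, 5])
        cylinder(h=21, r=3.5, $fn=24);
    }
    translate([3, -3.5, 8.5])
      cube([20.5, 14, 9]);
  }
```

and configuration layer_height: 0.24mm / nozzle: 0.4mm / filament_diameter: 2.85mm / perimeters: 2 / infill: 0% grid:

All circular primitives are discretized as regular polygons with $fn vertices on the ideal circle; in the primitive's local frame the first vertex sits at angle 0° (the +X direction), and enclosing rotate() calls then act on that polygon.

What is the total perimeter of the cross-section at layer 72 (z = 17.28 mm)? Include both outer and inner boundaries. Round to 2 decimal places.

21.93 mm

At z = 17.28 mm: the cube is absent (z outside [0, 11]); the r=3.5 cylinder at (12, 16) gives a regular 24-gon of circumradius 3.5 (constant along its height) (perimeter = 2·24·3.500·sin(180°/24) = 21.93 mm); Merging all regions: only the r=3.5 cylinder at (12, 16) is present, so the union is just that shape — boundary = 21.93 mm; the cube at (3, -3.5) is present — its section is the full 20.5×14 rectangle (perimeter 69.00 mm); Subtracting the remaining from the first: starting from the result so far, the 20.5×14 cube at (3, -3.5) misses the remaining region (no effect) — boundary = 21.93 mm; (whole slice rotated 35° about Z — lengths, areas and connectivity unchanged). Overall, the cross-section is a single solid region. Total boundary length (outer) = 21.93 mm.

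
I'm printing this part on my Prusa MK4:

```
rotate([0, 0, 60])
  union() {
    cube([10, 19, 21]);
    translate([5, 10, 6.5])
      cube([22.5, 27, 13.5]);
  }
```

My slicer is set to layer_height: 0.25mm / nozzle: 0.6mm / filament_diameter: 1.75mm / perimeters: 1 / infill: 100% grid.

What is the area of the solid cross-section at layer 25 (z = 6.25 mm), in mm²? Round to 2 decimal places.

At z = 6.25 mm: the 10×19 cube contributes its full rectangle (area 190.00 mm²); the cube at (5, 10) does not reach this height (z outside [6.5, 20]); Taking the union: only the 10×19 cube is present, so the union is just that shape — area = 190.00 mm²; (whole slice rotated 60° about Z — lengths, areas and connectivity unchanged). Overall, the cross-section is a single solid region. Net area = 190.00 mm².

190.00 mm²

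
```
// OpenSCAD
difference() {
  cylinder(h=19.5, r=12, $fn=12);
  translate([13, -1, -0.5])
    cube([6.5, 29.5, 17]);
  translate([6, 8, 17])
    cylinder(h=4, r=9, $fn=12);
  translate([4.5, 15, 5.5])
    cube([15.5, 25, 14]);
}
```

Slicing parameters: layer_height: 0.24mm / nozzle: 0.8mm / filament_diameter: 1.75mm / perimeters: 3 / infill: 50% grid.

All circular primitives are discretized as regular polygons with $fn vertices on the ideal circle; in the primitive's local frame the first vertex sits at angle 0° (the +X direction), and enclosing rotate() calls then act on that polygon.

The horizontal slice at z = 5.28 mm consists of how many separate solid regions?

At z = 5.28 mm: the r=12 cylinder contributes a regular 12-gon of circumradius 12; the cube at (13, -1) is present — its section is the full 6.5×29.5 rectangle; the cylinder at (6, 8) is not intersected at this z (z outside [17, 21]); the cube at (4.5, 15) is not intersected at this z (z outside [5.5, 19.5]); After the difference (first − rest): starting from the r=12 cylinder, the 6.5×29.5 cube at (13, -1) misses the remaining region (no effect) — 1 connected region. The result has 1 disconnected region.

1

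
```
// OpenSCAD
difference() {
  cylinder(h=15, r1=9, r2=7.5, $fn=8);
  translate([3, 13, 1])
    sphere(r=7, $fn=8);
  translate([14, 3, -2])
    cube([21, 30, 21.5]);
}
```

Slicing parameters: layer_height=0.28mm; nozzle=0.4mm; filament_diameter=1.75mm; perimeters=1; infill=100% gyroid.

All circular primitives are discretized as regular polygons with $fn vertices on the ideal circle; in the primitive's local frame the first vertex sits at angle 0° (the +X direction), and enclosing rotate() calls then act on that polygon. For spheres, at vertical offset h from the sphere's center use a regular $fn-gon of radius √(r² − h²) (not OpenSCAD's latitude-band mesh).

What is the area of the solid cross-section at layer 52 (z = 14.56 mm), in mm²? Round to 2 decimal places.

At z = 14.56 mm: the cone (r1=9→r2=7.5) has section circumradius 7.544 here — a regular 8-gon (area = (8/2)·7.544²·sin(360°/8) = 160.97 mm²); the sphere at (3, 13) does not reach this height (|z−center|=13.560 > r=7); the cube at (14, 3) (footprint 21×30) is included at this height (area 630.00 mm²); Subtracting the remaining from the first: starting from the cone (160.97 mm²), the 21×30 cube at (14, 3) misses the remaining region (no effect) — area = 160.97 mm². Overall, the cross-section is a single solid region. Net area = 160.97 mm².

160.97 mm²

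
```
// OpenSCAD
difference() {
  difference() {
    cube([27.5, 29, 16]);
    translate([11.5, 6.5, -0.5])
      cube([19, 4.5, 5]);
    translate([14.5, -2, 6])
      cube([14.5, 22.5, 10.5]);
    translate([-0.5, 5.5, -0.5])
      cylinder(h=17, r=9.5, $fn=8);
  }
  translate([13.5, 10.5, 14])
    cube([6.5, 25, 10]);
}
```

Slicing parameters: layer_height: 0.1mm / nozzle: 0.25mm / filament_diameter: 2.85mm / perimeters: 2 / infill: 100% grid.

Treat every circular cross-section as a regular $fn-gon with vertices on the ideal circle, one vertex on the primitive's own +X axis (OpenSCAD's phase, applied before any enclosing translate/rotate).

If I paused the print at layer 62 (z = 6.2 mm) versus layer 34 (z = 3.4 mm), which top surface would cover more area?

Layer 62 (z = 6.2): the cube (footprint 27.5×29) is included at this height (area 797.50 mm²); the cube at (11.5, 6.5) does not reach this height (z outside [-0.5, 4.5]); the cube at (14.5, -2) (footprint 14.5×22.5) is included at this height (area 326.25 mm²); the cylinder at (-0.5, 5.5): section is a regular 8-gon, circumradius r=9.5 (area = (8/2)·9.500²·sin(360°/8) = 255.27 mm²); After the difference (first − rest): starting from the 27.5×29 cube (797.50 mm²), the 14.5×22.5 cube at (14.5, -2) partially overlaps it — only the 266.50 mm² overlap (of its 326.25 mm²) is removed, clipping the outline; the r=9.5 cylinder at (-0.5, 5.5) partially overlaps it — only the 102.35 mm² overlap (of its 255.27 mm²) is removed, clipping the outline — area = 428.65 mm²; the cube at (13.5, 10.5) is absent (z outside [14, 24]); Subtracting the remaining from the first: none of the subtracted shapes is present at this height, so the result so far is unchanged — area = 428.65 mm². So its area = 428.65 mm². Layer 34 (z = 3.4): the 27.5×29 cube contributes its full rectangle (area 797.50 mm²); the 19×4.5 cube at (11.5, 6.5) contributes its full rectangle (area 85.50 mm²); the cube at (14.5, -2) is not intersected at this z (z outside [6, 16.5]); the r=9.5 cylinder at (-0.5, 5.5) contributes a regular 8-gon of circumradius 9.5 (area = (8/2)·9.500²·sin(360°/8) = 255.27 mm²); Subtracting the remaining from the first: starting from the 27.5×29 cube (797.50 mm²), the 19×4.5 cube at (11.5, 6.5) partially overlaps it — only the 72.00 mm² overlap (of its 85.50 mm²) is removed, clipping the outline; the r=9.5 cylinder at (-0.5, 5.5) partially overlaps it — only the 102.35 mm² overlap (of its 255.27 mm²) is removed, clipping the outline — area = 623.15 mm²; the cube at (13.5, 10.5) is absent (z outside [14, 24]); Subtracting the remaining from the first: none of the subtracted shapes is present at this height, so that combined region is unchanged — area = 623.15 mm². So its area = 623.15 mm². Layer 34 is larger (623.15 vs 428.65 mm²).

layer 34 (z = 3.4 mm)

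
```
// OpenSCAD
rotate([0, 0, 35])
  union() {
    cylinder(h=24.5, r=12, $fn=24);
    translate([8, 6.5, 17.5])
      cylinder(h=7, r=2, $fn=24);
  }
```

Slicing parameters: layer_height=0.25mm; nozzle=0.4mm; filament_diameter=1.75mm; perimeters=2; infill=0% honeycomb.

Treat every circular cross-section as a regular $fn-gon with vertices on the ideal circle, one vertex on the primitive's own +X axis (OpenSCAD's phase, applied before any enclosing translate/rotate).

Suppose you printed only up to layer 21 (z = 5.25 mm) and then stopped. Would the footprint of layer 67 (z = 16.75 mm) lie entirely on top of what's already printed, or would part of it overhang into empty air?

Compare the two slices. At z = 5.25: the cylinder: section is a regular 24-gon, circumradius r=12 (area = (24/2)·12.000²·sin(360°/24) = 447.24 mm²); the cylinder at (8, 6.5) is not intersected at this z (z outside [17.5, 24.5]); Merging all regions: only the r=12 cylinder is present, so the union is just that shape — area = 447.24 mm²; (whole slice rotated 35° about Z — lengths, areas and connectivity unchanged). At z = 16.75: the cylinder: section is a regular 24-gon, circumradius r=12 (area = (24/2)·12.000²·sin(360°/24) = 447.24 mm²); the cylinder at (8, 6.5) does not reach this height (z outside [17.5, 24.5]); Merging all regions: only the r=12 cylinder is present, so the union is just that shape — area = 447.24 mm²; (rotated 35° about Z; rotation is an isometry so areas/perimeters/island counts are preserved). Checking containment: the cross-section at z = 16.75 is a subset of the cross-section at z = 5.25.

entirely on top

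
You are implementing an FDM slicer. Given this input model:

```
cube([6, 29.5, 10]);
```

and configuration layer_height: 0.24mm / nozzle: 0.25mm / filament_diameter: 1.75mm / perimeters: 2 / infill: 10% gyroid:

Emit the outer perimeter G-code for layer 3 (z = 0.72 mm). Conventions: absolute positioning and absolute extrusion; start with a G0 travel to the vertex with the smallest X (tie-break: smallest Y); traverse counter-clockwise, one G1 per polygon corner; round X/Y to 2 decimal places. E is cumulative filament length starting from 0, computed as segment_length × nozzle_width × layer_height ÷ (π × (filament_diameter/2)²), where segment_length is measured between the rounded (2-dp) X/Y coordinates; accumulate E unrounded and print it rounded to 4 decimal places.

At z = 0.72 mm: the cube is present — its section is the full 6×29.5 rectangle. The outline is a single polygon with 4 vertices. Extrusion per mm of travel: 0.25 × 0.24 / (π × 0.875²) = 0.024945. Accumulating E over each segment gives final E = 1.7711.

G0 X0.00 Y0.00 Z0.72
G1 X6.00 Y0.00 E0.1497
G1 X6.00 Y29.50 E0.8856
G1 X0.00 Y29.50 E1.0352
G1 X0.00 Y0.00 E1.7711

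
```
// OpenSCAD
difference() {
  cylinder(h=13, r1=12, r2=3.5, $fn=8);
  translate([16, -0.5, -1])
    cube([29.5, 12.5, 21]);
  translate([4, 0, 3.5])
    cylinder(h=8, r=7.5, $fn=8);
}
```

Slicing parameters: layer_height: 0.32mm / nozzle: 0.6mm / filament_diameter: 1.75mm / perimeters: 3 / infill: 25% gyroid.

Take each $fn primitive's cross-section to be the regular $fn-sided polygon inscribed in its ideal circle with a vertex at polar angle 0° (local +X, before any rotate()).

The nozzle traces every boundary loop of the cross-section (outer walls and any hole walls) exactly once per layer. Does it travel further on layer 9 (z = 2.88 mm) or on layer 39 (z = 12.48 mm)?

Layer 9 (z = 2.88): the cone (r1=12→r2=3.5) has section circumradius 10.117 here — a regular 8-gon (perimeter = 2·8·10.117·sin(180°/8) = 61.95 mm); the cube at (16, -0.5) (footprint 29.5×12.5) is included at this height (perimeter 84.00 mm); the cylinder at (4, 0) does not reach this height (z outside [3.5, 11.5]); Subtracting the remaining from the first: starting from the cone, the 29.5×12.5 cube at (16, -0.5) misses the remaining region (no effect) — boundary = 61.95 mm. So its perimeter = 61.95 mm. Layer 39 (z = 12.48): the cone contributes a regular 8-gon of circumradius 3.840 (interpolated between r1=12 and r2=3.5 at t=0.960) (perimeter = 2·8·3.840·sin(180°/8) = 23.51 mm); the cube at (16, -0.5) (footprint 29.5×12.5) is included at this height (perimeter 84.00 mm); the cylinder at (4, 0) is absent (z outside [3.5, 11.5]); Subtracting the remaining from the first: starting from the cone, the 29.5×12.5 cube at (16, -0.5) misses the remaining region (no effect) — boundary = 23.51 mm. So its perimeter = 23.51 mm. Layer 9 is larger (61.95 vs 23.51 mm).

layer 9 (z = 2.88 mm)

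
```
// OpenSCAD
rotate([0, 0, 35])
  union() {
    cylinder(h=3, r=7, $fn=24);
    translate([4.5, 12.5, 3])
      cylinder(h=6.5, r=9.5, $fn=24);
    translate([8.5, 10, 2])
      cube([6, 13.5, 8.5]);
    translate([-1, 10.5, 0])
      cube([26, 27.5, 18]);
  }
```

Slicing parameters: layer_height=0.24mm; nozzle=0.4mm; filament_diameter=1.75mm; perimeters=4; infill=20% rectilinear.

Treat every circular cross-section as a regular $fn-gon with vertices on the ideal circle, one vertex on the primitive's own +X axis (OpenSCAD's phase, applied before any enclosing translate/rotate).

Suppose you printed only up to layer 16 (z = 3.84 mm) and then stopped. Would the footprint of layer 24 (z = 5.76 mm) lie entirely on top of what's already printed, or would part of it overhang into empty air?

Compare the two slices. At z = 3.84: the cylinder is not intersected at this z (z outside [0, 3]); the r=9.5 cylinder at (4.5, 12.5) contributes a regular 24-gon of circumradius 9.5 (area = (24/2)·9.500²·sin(360°/24) = 280.30 mm²); the 6×13.5 cube at (8.5, 10) contributes its full rectangle (area 81.00 mm²); the cube at (-1, 10.5) (footprint 26×27.5) is included at this height (area 715.00 mm²); Taking the union: the regions partially overlap — summed areas 1076.30 mm² minus the doubly-counted overlap 229.27 mm² gives 847.03 mm² — area = 847.03 mm²; (rotated 35° about Z; rotation is an isometry so areas/perimeters/island counts are preserved). At z = 5.76: the cylinder is absent (z outside [0, 3]); the cylinder at (4.5, 12.5): section is a regular 24-gon, circumradius r=9.5 (area = (24/2)·9.500²·sin(360°/24) = 280.30 mm²); the 6×13.5 cube at (8.5, 10) contributes its full rectangle (area 81.00 mm²); the cube at (-1, 10.5) is present — its section is the full 26×27.5 rectangle (area 715.00 mm²); Merging all regions: the regions partially overlap — summed areas 1076.30 mm² minus the doubly-counted overlap 229.27 mm² gives 847.03 mm² — area = 847.03 mm²; (rotated 35° about Z; rotation is an isometry so areas/perimeters/island counts are preserved). Checking containment: the cross-section at z = 5.76 is a subset of the cross-section at z = 3.84.

entirely on top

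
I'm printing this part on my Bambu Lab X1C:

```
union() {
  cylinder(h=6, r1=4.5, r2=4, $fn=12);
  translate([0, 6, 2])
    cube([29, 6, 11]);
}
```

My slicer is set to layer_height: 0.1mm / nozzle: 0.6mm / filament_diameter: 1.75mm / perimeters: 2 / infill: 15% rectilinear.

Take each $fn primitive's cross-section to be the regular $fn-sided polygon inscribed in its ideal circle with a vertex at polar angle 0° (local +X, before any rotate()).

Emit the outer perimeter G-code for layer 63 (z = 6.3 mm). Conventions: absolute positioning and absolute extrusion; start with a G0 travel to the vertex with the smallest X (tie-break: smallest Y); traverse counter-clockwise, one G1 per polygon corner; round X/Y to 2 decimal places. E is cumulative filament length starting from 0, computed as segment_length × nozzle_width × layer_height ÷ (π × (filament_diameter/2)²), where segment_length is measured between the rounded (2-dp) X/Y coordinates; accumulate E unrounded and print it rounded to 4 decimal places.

G0 X0.00 Y6.00 Z6.30
G1 X29.00 Y6.00 E0.7234
G1 X29.00 Y12.00 E0.8731
G1 X0.00 Y12.00 E1.5965
G1 X0.00 Y6.00 E1.7462

At z = 6.3 mm: the cone is not intersected at this z (z outside [0, 6]); the cube at (0, 6) is present — its section is the full 29×6 rectangle; Merging all regions: only the 29×6 cube at (0, 6) is present, so the union is just that shape — 1 connected region. The outline is a single polygon with 4 vertices. Extrusion per mm of travel: 0.6 × 0.1 / (π × 0.875²) = 0.024945. Accumulating E over each segment gives final E = 1.7462.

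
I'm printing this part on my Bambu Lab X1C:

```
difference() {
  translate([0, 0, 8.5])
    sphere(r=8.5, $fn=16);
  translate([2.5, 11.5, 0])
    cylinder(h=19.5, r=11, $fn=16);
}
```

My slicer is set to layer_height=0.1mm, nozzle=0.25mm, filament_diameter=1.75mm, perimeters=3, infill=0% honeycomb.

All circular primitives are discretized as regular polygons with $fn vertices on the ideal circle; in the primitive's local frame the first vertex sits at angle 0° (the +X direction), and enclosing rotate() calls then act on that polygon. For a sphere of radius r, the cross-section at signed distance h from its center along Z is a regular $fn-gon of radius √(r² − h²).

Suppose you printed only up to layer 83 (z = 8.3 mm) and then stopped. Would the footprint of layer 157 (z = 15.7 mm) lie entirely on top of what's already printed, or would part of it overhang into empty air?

Compare the two slices. At z = 8.3: the r=8.5 sphere slices to a regular 16-gon of circumradius 8.498 (√(r²−h²) with h=0.2 from center) (area = (16/2)·8.498²·sin(360°/16) = 221.07 mm²); the r=11 cylinder at (2.5, 11.5) contributes a regular 16-gon of circumradius 11 (area = (16/2)·11.000²·sin(360°/16) = 370.44 mm²); After the difference (first − rest): starting from the r=8.5 sphere (221.07 mm²), the r=11 cylinder at (2.5, 11.5) partially overlaps it — only the 78.41 mm² overlap (of its 370.44 mm²) is removed, clipping the outline — area = 142.65 mm². At z = 15.7: the r=8.5 sphere contributes a regular 16-gon of circumradius √(8.5²−7.2²) = 4.518 (area = (16/2)·4.518²·sin(360°/16) = 62.48 mm²); the r=11 cylinder at (2.5, 11.5) gives a regular 16-gon of circumradius 11 (constant along its height) (area = (16/2)·11.000²·sin(360°/16) = 370.44 mm²); Subtracting the remaining from the first: starting from the r=8.5 sphere (62.48 mm²), the r=11 cylinder at (2.5, 11.5) partially overlaps it — only the 20.78 mm² overlap (of its 370.44 mm²) is removed, clipping the outline — area = 41.70 mm². Checking containment: the cross-section at z = 15.7 is a subset of the cross-section at z = 8.3.

entirely on top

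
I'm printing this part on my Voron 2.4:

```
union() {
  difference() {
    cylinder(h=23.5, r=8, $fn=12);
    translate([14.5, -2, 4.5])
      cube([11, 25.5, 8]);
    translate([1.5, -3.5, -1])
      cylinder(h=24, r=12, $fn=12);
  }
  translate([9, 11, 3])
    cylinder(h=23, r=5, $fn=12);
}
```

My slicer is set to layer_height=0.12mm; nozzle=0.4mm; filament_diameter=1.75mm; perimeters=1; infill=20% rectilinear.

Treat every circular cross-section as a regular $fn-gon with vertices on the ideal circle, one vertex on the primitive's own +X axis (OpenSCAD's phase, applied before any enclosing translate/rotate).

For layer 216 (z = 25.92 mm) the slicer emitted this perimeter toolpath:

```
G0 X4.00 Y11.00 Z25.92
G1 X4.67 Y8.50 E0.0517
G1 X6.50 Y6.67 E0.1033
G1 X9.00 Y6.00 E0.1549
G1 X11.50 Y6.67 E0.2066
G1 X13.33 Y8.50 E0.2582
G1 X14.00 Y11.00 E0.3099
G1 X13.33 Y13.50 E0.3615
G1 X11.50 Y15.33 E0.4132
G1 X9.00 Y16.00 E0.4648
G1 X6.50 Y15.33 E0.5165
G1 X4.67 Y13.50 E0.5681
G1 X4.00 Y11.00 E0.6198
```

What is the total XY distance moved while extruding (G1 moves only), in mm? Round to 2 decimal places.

31.06 mm

Sum the Euclidean lengths of each G1 segment: total = 31.06 mm.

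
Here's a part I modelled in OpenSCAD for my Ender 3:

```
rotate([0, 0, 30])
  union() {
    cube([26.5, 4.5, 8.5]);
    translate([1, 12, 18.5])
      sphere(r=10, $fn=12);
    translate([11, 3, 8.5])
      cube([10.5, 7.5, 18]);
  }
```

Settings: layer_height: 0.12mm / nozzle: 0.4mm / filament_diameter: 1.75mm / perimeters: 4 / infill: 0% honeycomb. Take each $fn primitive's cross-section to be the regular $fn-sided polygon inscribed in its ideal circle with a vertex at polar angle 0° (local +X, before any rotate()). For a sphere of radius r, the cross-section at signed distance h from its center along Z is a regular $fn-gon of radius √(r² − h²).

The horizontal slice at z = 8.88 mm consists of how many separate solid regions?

2

At z = 8.88 mm: the cube does not reach this height (z outside [0, 8.5]); the sphere at (1, 12): section is a regular 12-gon, circumradius = √(r²−h²) = √(10²−9.62²) = 2.730; the cube at (11, 3) is present — its section is the full 10.5×7.5 rectangle; Merging all regions: the 2 present regions are separate (no shared area or edge), so areas and boundary lengths simply add and each stays a separate island — 2 connected regions; (whole slice rotated 30° about Z — lengths, areas and connectivity unchanged). The result has 2 disconnected regions.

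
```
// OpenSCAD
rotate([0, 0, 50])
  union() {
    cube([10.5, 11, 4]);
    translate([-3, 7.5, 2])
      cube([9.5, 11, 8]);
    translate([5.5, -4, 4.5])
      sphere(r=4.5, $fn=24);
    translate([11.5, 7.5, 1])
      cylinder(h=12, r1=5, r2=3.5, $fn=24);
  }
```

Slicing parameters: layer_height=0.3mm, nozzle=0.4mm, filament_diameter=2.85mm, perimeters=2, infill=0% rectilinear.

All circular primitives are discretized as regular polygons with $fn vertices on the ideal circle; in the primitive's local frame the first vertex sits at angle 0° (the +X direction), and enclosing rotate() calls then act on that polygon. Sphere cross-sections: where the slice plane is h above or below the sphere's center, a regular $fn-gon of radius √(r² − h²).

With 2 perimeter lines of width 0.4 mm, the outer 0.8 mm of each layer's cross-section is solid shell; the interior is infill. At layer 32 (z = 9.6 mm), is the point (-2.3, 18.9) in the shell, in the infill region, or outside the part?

At z = 9.6 mm: the cube is not intersected at this z (z outside [0, 4]); the cube at (-3, 7.5) is present — its section is the full 9.5×11 rectangle; the sphere at (5.5, -4) does not reach this height (|z−center|=5.100 > r=4.5); the cone at (11.5, 7.5): at t=0.717 of its height the radius interpolates to r₁+(r₂−r₁)t = 3.925, giving a regular 24-gon of that circumradius; Merging all regions: the 2 present regions are separate (no shared area or edge), so areas and boundary lengths simply add and each stays a separate island — 2 connected regions; (rotated 50° about Z; rotation is an isometry so areas/perimeters/island counts are preserved). Overall, the cross-section has 2 separate islands. Undo the 50° rotation: the query point maps to (13.000, 13.911) in the un-rotated model frame. The nearest boundary edge runs (11.50, 11.43)→(12.52, 11.29); distance from the point to it = 2.66 mm. The point is not inside any of the regions above, so it lies outside the cross-section (2.66 mm from the nearest boundary).

outside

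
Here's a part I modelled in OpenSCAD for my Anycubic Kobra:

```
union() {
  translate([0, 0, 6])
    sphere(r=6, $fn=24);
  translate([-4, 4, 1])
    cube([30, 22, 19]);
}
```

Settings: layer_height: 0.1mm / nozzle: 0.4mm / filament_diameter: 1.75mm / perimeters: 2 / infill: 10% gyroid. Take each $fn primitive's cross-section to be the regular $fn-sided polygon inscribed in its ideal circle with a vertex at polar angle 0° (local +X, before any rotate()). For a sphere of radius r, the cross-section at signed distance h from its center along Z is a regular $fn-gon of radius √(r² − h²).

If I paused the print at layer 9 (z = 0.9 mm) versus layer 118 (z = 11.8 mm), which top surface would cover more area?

Layer 9 (z = 0.9): the r=6 sphere contributes a regular 24-gon of circumradius √(6²−5.1²) = 3.161 (area = (24/2)·3.161²·sin(360°/24) = 31.03 mm²); the cube at (-4, 4) is absent (z outside [1, 20]); Taking the union: only the r=6 sphere is present, so the union is just that shape — area = 31.03 mm². So its area = 31.03 mm². Layer 118 (z = 11.8): the sphere: section is a regular 24-gon, circumradius = √(r²−h²) = √(6²−5.8²) = 1.536 (area = (24/2)·1.536²·sin(360°/24) = 7.33 mm²); the 30×22 cube at (-4, 4) contributes its full rectangle (area 660.00 mm²); Merging all regions: the 2 present regions are separate (no shared area or edge), so areas and boundary lengths simply add and each stays a separate island — area = 667.33 mm². So its area = 667.33 mm². Layer 118 is larger (667.33 vs 31.03 mm²).

layer 118 (z = 11.8 mm)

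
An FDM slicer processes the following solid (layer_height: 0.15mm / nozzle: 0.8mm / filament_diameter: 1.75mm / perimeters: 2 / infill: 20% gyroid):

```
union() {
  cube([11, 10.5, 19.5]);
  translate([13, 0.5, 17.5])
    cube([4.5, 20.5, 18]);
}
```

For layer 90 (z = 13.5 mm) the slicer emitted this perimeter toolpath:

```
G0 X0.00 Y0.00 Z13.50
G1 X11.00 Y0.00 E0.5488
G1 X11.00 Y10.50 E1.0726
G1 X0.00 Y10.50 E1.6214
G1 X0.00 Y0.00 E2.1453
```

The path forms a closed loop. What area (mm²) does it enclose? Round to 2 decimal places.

115.50 mm²

Apply the shoelace formula to the sequence of (X, Y) vertices; enclosed area = 115.50 mm².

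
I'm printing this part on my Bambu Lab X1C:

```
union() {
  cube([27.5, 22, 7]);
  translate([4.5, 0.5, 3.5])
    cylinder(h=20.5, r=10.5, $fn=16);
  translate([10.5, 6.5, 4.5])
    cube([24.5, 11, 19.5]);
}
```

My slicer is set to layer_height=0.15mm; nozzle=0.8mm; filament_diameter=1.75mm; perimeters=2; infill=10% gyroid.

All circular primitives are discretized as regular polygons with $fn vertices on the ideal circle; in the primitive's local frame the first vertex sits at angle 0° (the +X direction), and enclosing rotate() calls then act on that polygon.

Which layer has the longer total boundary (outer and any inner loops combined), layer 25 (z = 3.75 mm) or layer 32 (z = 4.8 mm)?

layer 32 (z = 4.8 mm)

Layer 25 (z = 3.75): the cube is present — its section is the full 27.5×22 rectangle (perimeter 99.00 mm); the r=10.5 cylinder at (4.5, 0.5) gives a regular 16-gon of circumradius 10.5 (constant along its height) (perimeter = 2·16·10.500·sin(180°/16) = 65.55 mm); the cube at (10.5, 6.5) is not intersected at this z (z outside [4.5, 24]); Merging all regions: the regions partially overlap (shared area 137.04 mm²), so the edge portions inside another operand are dropped and the merged outline is re-measured after clipping — boundary = 118.20 mm. So its perimeter = 118.20 mm. Layer 32 (z = 4.8): the 27.5×22 cube contributes its full rectangle (perimeter 99.00 mm); the r=10.5 cylinder at (4.5, 0.5) gives a regular 16-gon of circumradius 10.5 (constant along its height) (perimeter = 2·16·10.500·sin(180°/16) = 65.55 mm); the cube at (10.5, 6.5) (footprint 24.5×11) is included at this height (perimeter 71.00 mm); Taking the union: the regions partially overlap (shared area 324.04 mm²), so the edge portions inside another operand are dropped and the merged outline is re-measured after clipping — boundary = 133.20 mm. So its perimeter = 133.20 mm. Layer 32 is larger (133.20 vs 118.20 mm).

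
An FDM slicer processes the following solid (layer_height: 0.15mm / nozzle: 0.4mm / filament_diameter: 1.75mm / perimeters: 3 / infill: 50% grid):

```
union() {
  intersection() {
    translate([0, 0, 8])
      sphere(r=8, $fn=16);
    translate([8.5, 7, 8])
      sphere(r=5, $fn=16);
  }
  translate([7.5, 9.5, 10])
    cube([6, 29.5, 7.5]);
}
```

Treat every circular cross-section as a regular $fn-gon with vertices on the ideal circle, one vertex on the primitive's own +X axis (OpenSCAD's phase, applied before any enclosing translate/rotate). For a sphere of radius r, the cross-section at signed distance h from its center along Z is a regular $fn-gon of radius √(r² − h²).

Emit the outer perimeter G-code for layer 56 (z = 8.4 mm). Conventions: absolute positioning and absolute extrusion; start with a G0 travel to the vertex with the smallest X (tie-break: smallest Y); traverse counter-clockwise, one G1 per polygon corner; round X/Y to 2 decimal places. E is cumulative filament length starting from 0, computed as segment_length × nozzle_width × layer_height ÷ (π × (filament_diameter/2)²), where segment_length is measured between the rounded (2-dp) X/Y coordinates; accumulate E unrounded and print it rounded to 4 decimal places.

At z = 8.4 mm: the r=8 sphere contributes a regular 16-gon of circumradius √(8²−0.4²) = 7.990; the sphere at (8.5, 7): section is a regular 16-gon, circumradius = √(r²−h²) = √(5²−0.4²) = 4.984; Taking the intersection: the r=5 sphere at (8.5, 7) partially overlaps the r=8 sphere; clipping to the common part keeps 7.69 mm² — 1 connected region; the cube at (7.5, 9.5) is absent (z outside [10, 17.5]); Taking the union: only the result so far is present, so the union is just that shape — 1 connected region. The outline is a single polygon with 8 vertices. Extrusion per mm of travel: 0.4 × 0.15 / (π × 0.875²) = 0.024945. Accumulating E over each segment gives final E = 0.3347.

G0 X3.52 Y7.00 Z8.40
G1 X3.90 Y5.09 E0.0486
G1 X4.98 Y3.48 E0.0969
G1 X6.59 Y2.40 E0.1453
G1 X7.55 Y2.20 E0.1698
G1 X7.38 Y3.06 E0.1916
G1 X5.65 Y5.65 E0.2693
G1 X3.53 Y7.07 E0.3330
G1 X3.52 Y7.00 E0.3347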